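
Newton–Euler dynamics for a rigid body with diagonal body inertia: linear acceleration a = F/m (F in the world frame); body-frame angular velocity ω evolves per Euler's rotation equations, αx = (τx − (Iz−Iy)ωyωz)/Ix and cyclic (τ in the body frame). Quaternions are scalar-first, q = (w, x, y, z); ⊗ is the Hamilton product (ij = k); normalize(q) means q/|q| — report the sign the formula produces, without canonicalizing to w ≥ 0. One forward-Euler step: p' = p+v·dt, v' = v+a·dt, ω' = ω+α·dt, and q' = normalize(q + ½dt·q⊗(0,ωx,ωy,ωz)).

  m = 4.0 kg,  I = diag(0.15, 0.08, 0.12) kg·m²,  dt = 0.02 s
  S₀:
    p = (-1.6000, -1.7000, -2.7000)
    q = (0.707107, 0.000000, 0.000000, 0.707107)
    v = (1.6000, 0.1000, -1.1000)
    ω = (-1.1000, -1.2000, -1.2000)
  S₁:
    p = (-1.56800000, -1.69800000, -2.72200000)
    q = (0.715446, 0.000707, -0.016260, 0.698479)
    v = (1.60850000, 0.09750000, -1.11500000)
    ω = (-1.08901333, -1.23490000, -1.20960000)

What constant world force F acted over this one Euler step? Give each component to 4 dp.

F = (1.7000, -0.5000, -3.0000)

Δv = v₁−v₀ = (0.00850000, -0.00250000, -0.01500000)
m·(v₁−v₀)/dt = (1.7000, -0.5000, -3.0000)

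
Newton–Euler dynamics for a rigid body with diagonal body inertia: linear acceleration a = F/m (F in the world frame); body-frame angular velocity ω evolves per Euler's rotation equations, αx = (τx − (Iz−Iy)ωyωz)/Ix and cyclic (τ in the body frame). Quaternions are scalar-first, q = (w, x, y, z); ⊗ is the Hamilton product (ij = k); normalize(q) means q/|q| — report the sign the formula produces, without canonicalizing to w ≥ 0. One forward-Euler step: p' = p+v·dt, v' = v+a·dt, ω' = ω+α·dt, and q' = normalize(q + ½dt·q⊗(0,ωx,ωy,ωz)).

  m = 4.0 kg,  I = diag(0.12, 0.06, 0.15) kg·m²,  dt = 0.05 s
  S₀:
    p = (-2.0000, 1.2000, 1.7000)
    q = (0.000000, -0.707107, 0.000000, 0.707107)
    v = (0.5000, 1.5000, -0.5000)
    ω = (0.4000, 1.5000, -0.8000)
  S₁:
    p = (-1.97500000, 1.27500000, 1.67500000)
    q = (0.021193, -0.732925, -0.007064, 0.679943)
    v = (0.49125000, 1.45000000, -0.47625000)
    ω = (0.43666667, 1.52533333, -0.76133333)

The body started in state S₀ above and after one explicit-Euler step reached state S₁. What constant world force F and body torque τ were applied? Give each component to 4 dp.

F = (-0.7000, -4.0000, 1.9000)
τ = (-0.0200, 0.0400, 0.0800)

velocity change Δv = (-0.00875000, -0.05000000, 0.02375000)
m·(v₁−v₀)/dt = (-0.7000, -4.0000, 1.9000)
Δω = ω₁−ω₀ = (0.03666667, 0.02533333, 0.03866667)
gyro term ω₀×Iω₀ = (-0.1080, 0.0096, -0.0360)
applied torque τ = (-0.0200, 0.0400, 0.0800)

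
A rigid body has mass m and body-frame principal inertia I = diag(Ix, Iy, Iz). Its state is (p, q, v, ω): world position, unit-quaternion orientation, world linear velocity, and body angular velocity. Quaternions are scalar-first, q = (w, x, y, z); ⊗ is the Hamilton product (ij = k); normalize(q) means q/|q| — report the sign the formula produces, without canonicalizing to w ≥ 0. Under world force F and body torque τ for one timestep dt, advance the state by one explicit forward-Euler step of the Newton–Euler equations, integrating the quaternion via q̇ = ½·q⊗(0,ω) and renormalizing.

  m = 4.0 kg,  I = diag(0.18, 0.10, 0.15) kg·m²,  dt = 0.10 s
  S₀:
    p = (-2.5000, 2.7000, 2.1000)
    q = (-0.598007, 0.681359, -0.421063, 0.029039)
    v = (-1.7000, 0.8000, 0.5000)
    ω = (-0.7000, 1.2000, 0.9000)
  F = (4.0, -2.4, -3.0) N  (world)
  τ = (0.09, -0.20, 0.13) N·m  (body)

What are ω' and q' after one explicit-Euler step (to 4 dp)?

(τ − ω×Iω)/I = (0.2000, -1.8110, 0.4187)
ω + α·dt = (-0.6800, 1.0189, 0.9419)
2q̇ = q⊗(0,ω) = (0.9560918, 0.0048014, -1.3511588, -0.0153196)
q' = normalize(q + ½dt·q⊗(0,ω)) = (-0.5483, 0.6793, -0.4870, 0.0282)

ω' = (-0.6800, 1.0189, 0.9419)
q' = (-0.5483, 0.6793, -0.4870, 0.0282)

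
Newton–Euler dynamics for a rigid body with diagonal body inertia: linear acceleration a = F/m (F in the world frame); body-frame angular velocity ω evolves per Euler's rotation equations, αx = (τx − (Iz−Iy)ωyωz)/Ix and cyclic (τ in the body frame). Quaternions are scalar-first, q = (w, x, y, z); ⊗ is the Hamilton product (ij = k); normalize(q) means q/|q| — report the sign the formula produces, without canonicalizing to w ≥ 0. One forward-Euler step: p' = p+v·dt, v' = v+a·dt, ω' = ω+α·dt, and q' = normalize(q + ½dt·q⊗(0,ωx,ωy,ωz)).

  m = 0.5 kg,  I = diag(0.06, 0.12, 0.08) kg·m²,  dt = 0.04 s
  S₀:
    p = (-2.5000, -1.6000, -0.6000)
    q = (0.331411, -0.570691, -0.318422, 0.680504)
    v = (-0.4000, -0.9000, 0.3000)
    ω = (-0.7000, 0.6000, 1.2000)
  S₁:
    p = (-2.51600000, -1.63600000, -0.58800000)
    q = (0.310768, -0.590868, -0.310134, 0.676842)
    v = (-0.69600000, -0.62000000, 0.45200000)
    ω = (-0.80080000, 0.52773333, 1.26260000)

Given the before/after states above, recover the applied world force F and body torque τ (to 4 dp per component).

Δv = v₁−v₀ = (-0.29600000, 0.28000000, 0.15200000)
applied force F = (-3.7000, 3.5000, 1.9000)
ω₁ − ω₀ = (-0.10080000, -0.07226667, 0.06260000)
ω₀×(Iω₀) = (-0.0288, 0.0168, -0.0252)
τ = I·(Δω/dt) + ω₀×(Iω₀) = (-0.1800, -0.2000, 0.1000)

F = (-3.7000, 3.5000, 1.9000)
τ = (-0.1800, -0.2000, 0.1000)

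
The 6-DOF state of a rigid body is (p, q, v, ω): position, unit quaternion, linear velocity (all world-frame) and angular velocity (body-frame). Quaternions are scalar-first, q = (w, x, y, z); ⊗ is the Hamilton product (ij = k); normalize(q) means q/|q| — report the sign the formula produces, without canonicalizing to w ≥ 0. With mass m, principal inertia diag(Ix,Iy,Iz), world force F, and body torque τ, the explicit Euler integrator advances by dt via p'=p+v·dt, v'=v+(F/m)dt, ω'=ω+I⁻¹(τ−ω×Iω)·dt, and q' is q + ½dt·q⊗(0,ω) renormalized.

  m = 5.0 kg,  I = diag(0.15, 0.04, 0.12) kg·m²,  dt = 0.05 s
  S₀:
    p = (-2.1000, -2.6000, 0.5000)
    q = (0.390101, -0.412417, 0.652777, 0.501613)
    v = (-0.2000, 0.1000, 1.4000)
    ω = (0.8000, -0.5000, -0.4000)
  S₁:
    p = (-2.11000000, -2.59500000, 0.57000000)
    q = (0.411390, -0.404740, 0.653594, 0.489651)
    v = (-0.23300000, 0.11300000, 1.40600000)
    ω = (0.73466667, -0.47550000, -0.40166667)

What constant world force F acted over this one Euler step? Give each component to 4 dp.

F = (-3.3000, 1.3000, 0.6000)

velocity change Δv = (-0.03300000, 0.01300000, 0.00600000)
applied force F = (-3.3000, 1.3000, 0.6000)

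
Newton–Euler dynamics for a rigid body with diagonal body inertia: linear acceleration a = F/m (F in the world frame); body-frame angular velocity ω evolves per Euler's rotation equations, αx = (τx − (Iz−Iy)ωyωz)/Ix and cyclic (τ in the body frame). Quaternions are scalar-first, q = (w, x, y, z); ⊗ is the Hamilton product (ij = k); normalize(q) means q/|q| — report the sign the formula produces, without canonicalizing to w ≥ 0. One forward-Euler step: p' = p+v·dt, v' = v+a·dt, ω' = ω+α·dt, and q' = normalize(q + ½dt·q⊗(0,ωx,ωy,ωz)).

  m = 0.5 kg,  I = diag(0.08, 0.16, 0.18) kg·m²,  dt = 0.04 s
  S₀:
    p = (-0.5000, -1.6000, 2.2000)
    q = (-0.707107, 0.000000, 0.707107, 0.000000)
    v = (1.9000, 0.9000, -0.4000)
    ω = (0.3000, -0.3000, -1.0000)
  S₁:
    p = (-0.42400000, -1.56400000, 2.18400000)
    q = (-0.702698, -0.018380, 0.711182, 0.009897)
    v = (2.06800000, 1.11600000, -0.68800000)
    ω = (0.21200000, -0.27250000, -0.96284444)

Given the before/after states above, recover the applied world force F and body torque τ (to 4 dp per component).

Δω = ω₁−ω₀ = (-0.08800000, 0.02750000, 0.03715556)
precession coupling = (0.0060, 0.0300, -0.0072)
applied torque τ = (-0.1700, 0.1400, 0.1600)
Δv = v₁−v₀ = (0.16800000, 0.21600000, -0.28800000)
applied force F = (2.1000, 2.7000, -3.6000)

F = (2.1000, 2.7000, -3.6000)
τ = (-0.1700, 0.1400, 0.1600)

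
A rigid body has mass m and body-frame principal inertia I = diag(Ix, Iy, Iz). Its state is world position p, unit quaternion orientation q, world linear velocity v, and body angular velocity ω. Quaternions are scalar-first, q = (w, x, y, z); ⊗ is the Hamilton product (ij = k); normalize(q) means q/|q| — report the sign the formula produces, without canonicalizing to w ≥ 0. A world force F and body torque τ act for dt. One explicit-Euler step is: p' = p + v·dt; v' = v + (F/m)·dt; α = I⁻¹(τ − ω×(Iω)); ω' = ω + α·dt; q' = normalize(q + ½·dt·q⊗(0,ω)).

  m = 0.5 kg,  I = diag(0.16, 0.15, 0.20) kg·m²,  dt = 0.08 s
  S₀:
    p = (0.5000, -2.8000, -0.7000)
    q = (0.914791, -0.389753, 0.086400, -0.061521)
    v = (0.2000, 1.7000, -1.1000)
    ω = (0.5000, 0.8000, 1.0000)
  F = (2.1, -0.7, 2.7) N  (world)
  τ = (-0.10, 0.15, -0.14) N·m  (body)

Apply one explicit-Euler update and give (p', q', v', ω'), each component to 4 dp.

p + v·dt = (0.5160, -2.6640, -0.7880)
new velocity v' = (0.5360, 1.5880, -0.6680)
α = I⁻¹(τ − ω×Iω) = (-0.8750, 1.1333, -0.6800)
ω + α·dt = (0.4300, 0.8907, 0.9456)
Hamilton product q⊗(0,ω) = (0.1872775, 0.5930123, 1.0908253, 0.5597886)
q + ½dt·q⊗(0,ω), renormalized = (0.9209, -0.3655, 0.1298, -0.0391)

p' = (0.5160, -2.6640, -0.7880)
q' = (0.9209, -0.3655, 0.1298, -0.0391)
v' = (0.5360, 1.5880, -0.6680)
ω' = (0.4300, 0.8907, 0.9456)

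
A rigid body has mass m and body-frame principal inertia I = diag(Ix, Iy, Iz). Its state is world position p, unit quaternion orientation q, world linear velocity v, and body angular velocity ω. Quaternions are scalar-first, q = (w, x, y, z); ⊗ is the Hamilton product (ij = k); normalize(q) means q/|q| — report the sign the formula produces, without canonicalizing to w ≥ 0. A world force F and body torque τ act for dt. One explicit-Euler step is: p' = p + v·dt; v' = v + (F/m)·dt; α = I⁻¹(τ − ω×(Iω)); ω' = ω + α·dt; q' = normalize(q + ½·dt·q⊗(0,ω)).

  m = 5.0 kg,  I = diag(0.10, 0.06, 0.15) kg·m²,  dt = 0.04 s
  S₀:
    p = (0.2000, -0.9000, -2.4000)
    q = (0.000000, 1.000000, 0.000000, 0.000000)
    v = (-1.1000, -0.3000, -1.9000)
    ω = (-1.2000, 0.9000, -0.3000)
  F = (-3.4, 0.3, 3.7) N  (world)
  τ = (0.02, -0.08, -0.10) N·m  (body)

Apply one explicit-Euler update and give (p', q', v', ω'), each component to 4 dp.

p' = (0.1560, -0.9120, -2.4760)
q' = (0.0240, 0.9995, 0.0060, 0.0180)
v' = (-1.1272, -0.2976, -1.8704)
ω' = (-1.1823, 0.8587, -0.3382)

precession coupling ω×(Iω) = (-0.0243, -0.0180, 0.0432)
angular accel α = (0.4430, -1.0333, -0.9547)
ω + α·dt = (-1.1823, 0.8587, -0.3382)
q⊗(0,ω) = (1.2000000, 0.0000000, 0.3000000, 0.9000000)
q + ½dt·q⊗(0,ω), renormalized = (0.0240, 0.9995, 0.0060, 0.0180)
a = F/m = (-0.6800, 0.0600, 0.7400)
p' = p + v·dt = (0.1560, -0.9120, -2.4760)
v' = v + a·dt = (-1.1272, -0.2976, -1.8704)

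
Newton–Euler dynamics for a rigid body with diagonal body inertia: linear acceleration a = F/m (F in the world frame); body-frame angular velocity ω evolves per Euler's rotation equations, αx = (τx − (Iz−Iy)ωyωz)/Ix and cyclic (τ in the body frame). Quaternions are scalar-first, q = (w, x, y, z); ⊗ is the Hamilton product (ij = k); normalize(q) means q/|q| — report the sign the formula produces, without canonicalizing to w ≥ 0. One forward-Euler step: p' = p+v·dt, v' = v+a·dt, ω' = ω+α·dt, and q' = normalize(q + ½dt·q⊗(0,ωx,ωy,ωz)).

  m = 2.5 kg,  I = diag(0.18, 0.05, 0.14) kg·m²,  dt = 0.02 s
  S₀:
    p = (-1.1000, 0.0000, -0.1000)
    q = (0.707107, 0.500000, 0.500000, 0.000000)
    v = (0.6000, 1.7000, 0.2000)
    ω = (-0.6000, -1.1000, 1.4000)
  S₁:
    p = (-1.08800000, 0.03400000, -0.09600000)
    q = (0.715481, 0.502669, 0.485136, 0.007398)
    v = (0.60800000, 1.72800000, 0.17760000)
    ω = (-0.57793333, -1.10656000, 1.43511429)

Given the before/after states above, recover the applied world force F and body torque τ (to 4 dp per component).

velocity change Δv = (0.00800000, 0.02800000, -0.02240000)
m·(v₁−v₀)/dt = (1.0000, 3.5000, -2.8000)
Δω = ω₁−ω₀ = (0.02206667, -0.00656000, 0.03511429)
τ = I·(Δω/dt) + ω₀×(Iω₀) = (0.0600, -0.0500, 0.1600)

F = (1.0000, 3.5000, -2.8000)
τ = (0.0600, -0.0500, 0.1600)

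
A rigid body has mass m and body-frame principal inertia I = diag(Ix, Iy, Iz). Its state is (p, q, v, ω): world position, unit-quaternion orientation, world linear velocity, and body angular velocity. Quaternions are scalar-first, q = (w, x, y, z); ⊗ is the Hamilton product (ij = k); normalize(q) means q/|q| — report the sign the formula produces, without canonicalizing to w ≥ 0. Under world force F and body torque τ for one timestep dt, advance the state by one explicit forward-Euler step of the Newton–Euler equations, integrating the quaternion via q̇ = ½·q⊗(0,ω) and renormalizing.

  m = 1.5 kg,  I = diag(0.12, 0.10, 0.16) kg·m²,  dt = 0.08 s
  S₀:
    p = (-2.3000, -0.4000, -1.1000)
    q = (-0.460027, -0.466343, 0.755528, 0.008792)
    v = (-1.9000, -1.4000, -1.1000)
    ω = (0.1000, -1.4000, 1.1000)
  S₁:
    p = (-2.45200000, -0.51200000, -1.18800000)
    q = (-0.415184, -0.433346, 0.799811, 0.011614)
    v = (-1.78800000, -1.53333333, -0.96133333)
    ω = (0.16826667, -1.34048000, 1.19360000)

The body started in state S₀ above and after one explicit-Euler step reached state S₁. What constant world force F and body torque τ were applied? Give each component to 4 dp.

Δω = ω₁−ω₀ = (0.06826667, 0.05952000, 0.09360000)
ω₀×(Iω₀) = (-0.0924, -0.0044, 0.0028)
applied torque τ = (0.0100, 0.0700, 0.1900)
velocity change Δv = (0.11200000, -0.13333333, 0.13866667)
F = m·Δv/dt = (2.1000, -2.5000, 2.6000)

F = (2.1000, -2.5000, 2.6000)
τ = (0.0100, 0.0700, 0.1900)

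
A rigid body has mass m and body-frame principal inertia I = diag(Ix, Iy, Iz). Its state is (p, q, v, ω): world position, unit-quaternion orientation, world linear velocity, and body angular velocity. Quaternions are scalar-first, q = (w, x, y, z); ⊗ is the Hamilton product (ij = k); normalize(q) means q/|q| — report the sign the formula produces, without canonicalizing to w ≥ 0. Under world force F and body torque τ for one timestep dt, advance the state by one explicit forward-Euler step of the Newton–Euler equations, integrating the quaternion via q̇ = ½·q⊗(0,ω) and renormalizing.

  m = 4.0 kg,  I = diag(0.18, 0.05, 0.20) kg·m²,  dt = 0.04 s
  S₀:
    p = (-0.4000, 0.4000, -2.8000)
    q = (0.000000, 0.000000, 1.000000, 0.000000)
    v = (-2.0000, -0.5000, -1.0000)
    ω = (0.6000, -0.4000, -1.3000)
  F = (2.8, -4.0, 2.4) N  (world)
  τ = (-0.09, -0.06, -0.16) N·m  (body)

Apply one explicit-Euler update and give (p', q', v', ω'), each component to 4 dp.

precession coupling ω×(Iω) = (0.0780, 0.0156, 0.0312)
angular accel α = (-0.9333, -1.5120, -0.9560)
ω' = ω + α·dt = (0.5627, -0.4605, -1.3382)
q⊗(0,ω) = (0.4000000, -1.3000000, 0.0000000, -0.6000000)
q' = normalize(q + ½dt·q⊗(0,ω)) = (0.0080, -0.0260, 0.9996, -0.0120)
a = (0.7000, -1.0000, 0.6000)
new position p' = (-0.4800, 0.3800, -2.8400)
v' = v + a·dt = (-1.9720, -0.5400, -0.9760)

p' = (-0.4800, 0.3800, -2.8400)
q' = (0.0080, -0.0260, 0.9996, -0.0120)
v' = (-1.9720, -0.5400, -0.9760)
ω' = (0.5627, -0.4605, -1.3382)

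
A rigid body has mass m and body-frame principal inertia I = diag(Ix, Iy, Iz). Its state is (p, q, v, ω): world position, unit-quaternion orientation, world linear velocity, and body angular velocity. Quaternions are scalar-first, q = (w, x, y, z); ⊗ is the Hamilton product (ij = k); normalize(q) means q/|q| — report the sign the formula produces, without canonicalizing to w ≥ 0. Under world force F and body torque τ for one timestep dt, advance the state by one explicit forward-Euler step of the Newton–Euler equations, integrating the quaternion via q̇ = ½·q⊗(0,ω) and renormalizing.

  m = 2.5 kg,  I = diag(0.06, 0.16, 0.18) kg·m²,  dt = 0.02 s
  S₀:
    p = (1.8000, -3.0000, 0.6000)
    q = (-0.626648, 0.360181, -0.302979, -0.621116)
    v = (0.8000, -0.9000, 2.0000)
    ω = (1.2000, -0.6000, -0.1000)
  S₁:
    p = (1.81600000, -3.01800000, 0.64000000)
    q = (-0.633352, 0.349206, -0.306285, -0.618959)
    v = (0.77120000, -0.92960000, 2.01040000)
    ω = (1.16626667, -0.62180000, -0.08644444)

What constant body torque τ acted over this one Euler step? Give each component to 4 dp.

τ = (-0.1000, -0.1600, 0.0500)

ω₁ − ω₀ = (-0.03373333, -0.02180000, 0.01355556)
I·α + gyro = (-0.1000, -0.1600, 0.0500)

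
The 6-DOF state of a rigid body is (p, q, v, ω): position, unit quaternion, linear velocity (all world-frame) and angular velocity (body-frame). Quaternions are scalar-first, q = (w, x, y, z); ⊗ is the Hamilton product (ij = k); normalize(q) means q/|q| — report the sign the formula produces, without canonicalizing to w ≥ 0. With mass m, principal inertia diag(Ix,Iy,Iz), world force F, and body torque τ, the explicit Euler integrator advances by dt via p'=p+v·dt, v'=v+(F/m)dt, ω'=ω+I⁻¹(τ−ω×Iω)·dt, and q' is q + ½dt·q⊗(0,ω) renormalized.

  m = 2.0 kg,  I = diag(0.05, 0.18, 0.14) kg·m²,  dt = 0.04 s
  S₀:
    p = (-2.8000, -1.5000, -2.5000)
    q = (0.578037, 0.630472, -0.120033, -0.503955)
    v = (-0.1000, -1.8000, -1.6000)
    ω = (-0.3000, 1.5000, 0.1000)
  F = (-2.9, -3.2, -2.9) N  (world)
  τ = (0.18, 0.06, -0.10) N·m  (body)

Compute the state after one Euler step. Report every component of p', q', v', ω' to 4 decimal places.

p' = (-2.8040, -1.5720, -2.5640)
q' = (0.5862, 0.6416, -0.1009, -0.4844)
v' = (-0.1580, -1.8640, -1.6580)
ω' = (-0.1512, 1.5127, 0.0881)

α = I⁻¹(τ − ω×Iω) = (3.7200, 0.3183, -0.2964)
ω + α·dt = (-0.1512, 1.5127, 0.0881)
Hamilton product q⊗(0,ω) = (0.4195866, 0.5705181, 0.9551948, 0.9675018)
q + ½dt·q⊗(0,ω), renormalized = (0.5862, 0.6416, -0.1009, -0.4844)
linear accel F/m = (-1.4500, -1.6000, -1.4500)
new position p' = (-2.8040, -1.5720, -2.5640)
v' = v + a·dt = (-0.1580, -1.8640, -1.6580)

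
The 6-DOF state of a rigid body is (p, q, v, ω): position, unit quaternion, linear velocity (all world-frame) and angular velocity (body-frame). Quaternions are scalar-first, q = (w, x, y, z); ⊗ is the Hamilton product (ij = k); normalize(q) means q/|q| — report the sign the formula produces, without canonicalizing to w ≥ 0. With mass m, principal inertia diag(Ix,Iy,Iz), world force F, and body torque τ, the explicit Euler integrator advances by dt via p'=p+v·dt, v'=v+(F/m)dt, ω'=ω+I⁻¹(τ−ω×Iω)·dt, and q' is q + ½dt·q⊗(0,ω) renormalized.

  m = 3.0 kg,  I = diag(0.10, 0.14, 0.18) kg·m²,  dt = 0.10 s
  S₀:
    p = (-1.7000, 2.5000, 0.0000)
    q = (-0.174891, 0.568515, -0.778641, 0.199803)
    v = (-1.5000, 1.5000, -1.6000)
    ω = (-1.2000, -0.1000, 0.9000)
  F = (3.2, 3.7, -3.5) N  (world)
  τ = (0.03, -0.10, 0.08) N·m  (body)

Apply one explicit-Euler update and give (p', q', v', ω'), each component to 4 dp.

p' = (-1.8500, 2.6500, -0.1600)
q' = (-0.1532, 0.5434, -0.8130, 0.1420)
v' = (-1.3933, 1.6233, -1.7167)
ω' = (-1.1664, -0.2331, 0.9418)

p + v·dt = (-1.8500, 2.6500, -0.1600)
new velocity v' = (-1.3933, 1.6233, -1.7167)
gyro term ω×Iω = (-0.0036, 0.0864, 0.0048)
α = I⁻¹(τ − ω×Iω) = (0.3360, -1.3314, 0.4178)
ω + α·dt = (-1.1664, -0.2331, 0.9418)
Hamilton product q⊗(0,ω) = (0.4245312, -0.4709274, -0.7339380, -1.1486226)
q + ½dt·q⊗(0,ω), renormalized = (-0.1532, 0.5434, -0.8130, 0.1420)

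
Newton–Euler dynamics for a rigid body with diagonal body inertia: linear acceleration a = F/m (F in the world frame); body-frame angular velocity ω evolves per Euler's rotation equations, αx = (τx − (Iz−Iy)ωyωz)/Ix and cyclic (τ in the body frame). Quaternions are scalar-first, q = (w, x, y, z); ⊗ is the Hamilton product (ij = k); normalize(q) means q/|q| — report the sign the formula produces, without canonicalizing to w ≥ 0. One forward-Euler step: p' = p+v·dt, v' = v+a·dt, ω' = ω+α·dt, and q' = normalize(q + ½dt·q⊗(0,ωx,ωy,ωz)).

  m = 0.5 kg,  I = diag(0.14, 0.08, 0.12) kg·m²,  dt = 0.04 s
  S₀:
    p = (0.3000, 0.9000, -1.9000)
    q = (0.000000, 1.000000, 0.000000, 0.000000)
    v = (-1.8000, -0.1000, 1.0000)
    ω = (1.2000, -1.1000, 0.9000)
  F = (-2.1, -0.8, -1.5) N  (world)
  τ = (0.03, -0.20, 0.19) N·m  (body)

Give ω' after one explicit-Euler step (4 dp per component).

α = I⁻¹(τ − ω×Iω) = (0.4971, -2.7700, 0.9233)
ω' = ω + α·dt = (1.2199, -1.2108, 0.9369)

ω' = (1.2199, -1.2108, 0.9369)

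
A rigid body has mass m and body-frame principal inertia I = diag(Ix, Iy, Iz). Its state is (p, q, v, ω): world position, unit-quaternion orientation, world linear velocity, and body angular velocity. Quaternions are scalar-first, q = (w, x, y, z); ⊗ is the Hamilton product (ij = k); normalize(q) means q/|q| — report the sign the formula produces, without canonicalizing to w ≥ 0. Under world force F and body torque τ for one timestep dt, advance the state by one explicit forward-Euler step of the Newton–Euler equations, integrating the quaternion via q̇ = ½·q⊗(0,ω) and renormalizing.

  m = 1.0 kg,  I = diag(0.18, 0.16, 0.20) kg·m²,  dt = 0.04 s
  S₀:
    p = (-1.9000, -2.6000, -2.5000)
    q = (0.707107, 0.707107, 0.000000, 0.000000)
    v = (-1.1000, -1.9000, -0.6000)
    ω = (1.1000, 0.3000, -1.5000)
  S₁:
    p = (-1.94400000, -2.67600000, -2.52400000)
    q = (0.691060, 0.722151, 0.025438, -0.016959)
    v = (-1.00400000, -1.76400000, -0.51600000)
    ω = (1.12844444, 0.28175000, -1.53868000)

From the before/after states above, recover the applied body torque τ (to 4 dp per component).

τ = (0.1100, -0.0400, -0.2000)

rate change Δω = (0.02844444, -0.01825000, -0.03868000)
τ = I·(Δω/dt) + ω₀×(Iω₀) = (0.1100, -0.0400, -0.2000)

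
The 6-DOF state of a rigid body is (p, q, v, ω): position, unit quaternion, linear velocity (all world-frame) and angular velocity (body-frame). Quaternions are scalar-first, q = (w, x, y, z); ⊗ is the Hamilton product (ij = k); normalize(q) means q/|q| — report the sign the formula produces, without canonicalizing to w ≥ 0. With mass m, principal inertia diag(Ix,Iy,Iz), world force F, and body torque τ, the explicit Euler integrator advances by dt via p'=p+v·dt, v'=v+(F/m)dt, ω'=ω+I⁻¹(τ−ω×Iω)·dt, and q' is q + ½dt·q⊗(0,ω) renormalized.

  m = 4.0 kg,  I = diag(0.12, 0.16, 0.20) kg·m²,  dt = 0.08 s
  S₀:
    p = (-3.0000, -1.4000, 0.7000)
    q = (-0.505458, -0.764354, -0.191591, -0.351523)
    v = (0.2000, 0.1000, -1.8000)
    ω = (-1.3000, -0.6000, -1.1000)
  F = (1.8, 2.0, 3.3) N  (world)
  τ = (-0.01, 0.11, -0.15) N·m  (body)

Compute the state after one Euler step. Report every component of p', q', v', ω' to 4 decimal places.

a = F/m = (0.4500, 0.5000, 0.8250)
p' = p + v·dt = (-2.9840, -1.3920, 0.5560)
v' = v + a·dt = (0.2360, 0.1400, -1.7340)
ω×(Iω) gyroscopic = (0.0264, -0.1144, 0.0312)
α = I⁻¹(τ − ω×Iω) = (-0.3033, 1.4025, -0.9060)
new body rate ω' = (-1.3243, -0.4878, -1.1725)
Hamilton product q⊗(0,ω) = (-1.4952901, 0.6569317, -0.0805347, 0.7655479)
q + ½dt·q⊗(0,ω), renormalized = (-0.5638, -0.7362, -0.1943, -0.3201)

p' = (-2.9840, -1.3920, 0.5560)
q' = (-0.5638, -0.7362, -0.1943, -0.3201)
v' = (0.2360, 0.1400, -1.7340)
ω' = (-1.3243, -0.4878, -1.1725)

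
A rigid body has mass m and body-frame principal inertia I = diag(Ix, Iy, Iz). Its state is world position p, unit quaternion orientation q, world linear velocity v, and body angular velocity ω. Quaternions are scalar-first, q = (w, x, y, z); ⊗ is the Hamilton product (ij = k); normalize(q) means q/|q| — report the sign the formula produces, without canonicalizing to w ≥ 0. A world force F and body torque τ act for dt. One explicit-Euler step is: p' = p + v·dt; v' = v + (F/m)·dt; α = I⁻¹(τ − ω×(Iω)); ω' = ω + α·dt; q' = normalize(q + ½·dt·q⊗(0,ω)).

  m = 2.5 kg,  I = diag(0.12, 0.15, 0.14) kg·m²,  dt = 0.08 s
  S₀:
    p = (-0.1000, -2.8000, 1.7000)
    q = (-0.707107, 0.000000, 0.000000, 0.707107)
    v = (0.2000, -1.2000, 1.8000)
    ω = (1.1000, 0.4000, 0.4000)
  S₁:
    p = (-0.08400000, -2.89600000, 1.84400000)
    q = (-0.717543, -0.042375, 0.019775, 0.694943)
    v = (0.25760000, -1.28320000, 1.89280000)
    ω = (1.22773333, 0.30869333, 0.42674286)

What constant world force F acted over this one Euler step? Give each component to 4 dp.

Δv = v₁−v₀ = (0.05760000, -0.08320000, 0.09280000)
applied force F = (1.8000, -2.6000, 2.9000)

F = (1.8000, -2.6000, 2.9000)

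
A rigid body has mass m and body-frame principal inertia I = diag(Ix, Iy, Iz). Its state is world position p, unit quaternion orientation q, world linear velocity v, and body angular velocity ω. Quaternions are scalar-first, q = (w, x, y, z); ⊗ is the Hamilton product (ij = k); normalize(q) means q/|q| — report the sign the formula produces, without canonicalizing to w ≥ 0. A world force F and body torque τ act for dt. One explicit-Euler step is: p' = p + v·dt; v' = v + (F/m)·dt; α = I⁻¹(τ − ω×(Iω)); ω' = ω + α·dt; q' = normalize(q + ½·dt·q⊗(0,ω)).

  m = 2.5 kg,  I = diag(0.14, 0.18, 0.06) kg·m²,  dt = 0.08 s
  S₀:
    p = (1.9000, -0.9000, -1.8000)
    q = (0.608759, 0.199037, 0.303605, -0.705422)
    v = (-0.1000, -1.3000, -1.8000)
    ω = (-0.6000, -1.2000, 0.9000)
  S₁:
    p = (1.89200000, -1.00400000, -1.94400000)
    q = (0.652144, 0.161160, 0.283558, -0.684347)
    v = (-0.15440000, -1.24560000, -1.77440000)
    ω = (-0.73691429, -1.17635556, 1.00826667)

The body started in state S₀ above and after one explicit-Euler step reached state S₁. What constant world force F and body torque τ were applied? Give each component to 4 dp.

Δω = ω₁−ω₀ = (-0.13691429, 0.02364444, 0.10826667)
gyro term ω₀×Iω₀ = (0.1296, -0.0432, 0.0288)
applied torque τ = (-0.1100, 0.0100, 0.1100)
v₁ − v₀ = (-0.05440000, 0.05440000, 0.02560000)
applied force F = (-1.7000, 1.7000, 0.8000)

F = (-1.7000, 1.7000, 0.8000)
τ = (-0.1100, 0.0100, 0.1100)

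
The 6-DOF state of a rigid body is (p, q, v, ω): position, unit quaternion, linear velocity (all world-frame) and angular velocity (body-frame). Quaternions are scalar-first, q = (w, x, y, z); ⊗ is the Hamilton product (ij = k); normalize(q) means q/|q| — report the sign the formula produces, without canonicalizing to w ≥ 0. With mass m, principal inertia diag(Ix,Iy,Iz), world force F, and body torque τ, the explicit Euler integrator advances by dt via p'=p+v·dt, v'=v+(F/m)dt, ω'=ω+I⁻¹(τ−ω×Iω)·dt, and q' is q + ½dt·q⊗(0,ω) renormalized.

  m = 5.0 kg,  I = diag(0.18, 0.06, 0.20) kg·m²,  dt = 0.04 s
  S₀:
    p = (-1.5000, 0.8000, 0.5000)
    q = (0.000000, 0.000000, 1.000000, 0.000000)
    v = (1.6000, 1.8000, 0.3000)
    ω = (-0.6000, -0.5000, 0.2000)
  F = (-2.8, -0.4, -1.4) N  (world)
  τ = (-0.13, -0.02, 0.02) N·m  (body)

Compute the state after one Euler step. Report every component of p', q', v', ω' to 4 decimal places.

linear accel F/m = (-0.5600, -0.0800, -0.2800)
p + v·dt = (-1.4360, 0.8720, 0.5120)
new velocity v' = (1.5776, 1.7968, 0.2888)
(τ − ω×Iω)/I = (-0.6444, -0.3733, 0.2800)
ω + α·dt = (-0.6258, -0.5149, 0.2112)
Hamilton product q⊗(0,ω) = (0.5000000, 0.2000000, 0.0000000, 0.6000000)
updated quaternion q' = (0.0100, 0.0040, 0.9999, 0.0120)

p' = (-1.4360, 0.8720, 0.5120)
q' = (0.0100, 0.0040, 0.9999, 0.0120)
v' = (1.5776, 1.7968, 0.2888)
ω' = (-0.6258, -0.5149, 0.2112)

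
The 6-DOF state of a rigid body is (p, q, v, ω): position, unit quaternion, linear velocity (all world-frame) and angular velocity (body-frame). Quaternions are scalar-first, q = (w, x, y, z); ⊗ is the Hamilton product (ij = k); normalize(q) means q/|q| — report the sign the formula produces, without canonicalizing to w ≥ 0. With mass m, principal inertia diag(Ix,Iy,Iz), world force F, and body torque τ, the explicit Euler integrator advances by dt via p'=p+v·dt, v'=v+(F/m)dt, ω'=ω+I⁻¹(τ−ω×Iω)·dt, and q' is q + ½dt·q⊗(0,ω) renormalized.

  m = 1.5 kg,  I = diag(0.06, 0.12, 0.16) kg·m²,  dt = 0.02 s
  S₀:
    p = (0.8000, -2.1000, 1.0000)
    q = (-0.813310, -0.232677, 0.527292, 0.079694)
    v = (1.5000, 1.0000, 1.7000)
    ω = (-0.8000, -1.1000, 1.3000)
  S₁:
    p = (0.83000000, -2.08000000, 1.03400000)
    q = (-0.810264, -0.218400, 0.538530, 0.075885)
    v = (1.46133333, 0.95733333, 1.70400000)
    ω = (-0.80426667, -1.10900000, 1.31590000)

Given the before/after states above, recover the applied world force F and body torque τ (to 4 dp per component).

F = (-2.9000, -3.2000, 0.3000)
τ = (-0.0700, 0.0500, 0.1800)

velocity change Δv = (-0.03866667, -0.04266667, 0.00400000)
F = m·Δv/dt = (-2.9000, -3.2000, 0.3000)
ω₁ − ω₀ = (-0.00426667, -0.00900000, 0.01590000)
ω₀×(Iω₀) = (-0.0572, 0.1040, 0.0528)
applied torque τ = (-0.0700, 0.0500, 0.1800)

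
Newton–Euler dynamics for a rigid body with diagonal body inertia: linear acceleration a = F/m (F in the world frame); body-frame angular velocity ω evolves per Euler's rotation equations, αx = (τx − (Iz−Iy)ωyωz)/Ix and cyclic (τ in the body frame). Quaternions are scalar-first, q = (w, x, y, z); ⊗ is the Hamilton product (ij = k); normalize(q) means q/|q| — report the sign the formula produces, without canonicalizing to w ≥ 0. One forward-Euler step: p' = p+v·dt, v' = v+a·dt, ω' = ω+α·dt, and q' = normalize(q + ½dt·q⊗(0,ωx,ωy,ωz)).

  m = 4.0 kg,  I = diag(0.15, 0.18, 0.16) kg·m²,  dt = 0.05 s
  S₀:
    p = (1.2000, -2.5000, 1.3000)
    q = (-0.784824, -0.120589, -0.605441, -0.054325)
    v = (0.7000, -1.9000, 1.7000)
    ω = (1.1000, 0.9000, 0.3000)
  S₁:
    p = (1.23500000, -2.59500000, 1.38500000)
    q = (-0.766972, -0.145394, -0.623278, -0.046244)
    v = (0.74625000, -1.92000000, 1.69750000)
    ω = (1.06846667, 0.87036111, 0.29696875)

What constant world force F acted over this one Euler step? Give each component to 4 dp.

Δv = v₁−v₀ = (0.04625000, -0.02000000, -0.00250000)
F = m·Δv/dt = (3.7000, -1.6000, -0.2000)

F = (3.7000, -1.6000, -0.2000)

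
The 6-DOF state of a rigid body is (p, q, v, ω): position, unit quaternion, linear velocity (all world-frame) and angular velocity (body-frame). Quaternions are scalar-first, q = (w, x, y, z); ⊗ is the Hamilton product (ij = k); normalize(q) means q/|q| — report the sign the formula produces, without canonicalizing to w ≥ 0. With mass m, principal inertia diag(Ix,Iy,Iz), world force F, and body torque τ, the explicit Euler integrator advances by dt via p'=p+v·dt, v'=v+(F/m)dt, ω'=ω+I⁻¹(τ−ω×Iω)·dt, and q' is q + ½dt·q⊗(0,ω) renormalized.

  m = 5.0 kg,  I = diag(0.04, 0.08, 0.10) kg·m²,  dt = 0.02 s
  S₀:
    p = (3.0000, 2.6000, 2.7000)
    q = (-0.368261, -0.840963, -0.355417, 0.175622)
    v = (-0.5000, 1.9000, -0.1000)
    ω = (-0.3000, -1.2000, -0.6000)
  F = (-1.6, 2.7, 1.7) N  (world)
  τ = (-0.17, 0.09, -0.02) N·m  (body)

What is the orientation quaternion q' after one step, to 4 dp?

q' = (-0.3740, -0.8355, -0.3565, 0.1868)

Hamilton product q⊗(0,ω) = (-0.5734161, 0.5344749, -0.1153512, 1.1234871)
updated quaternion q' = (-0.3740, -0.8355, -0.3565, 0.1868)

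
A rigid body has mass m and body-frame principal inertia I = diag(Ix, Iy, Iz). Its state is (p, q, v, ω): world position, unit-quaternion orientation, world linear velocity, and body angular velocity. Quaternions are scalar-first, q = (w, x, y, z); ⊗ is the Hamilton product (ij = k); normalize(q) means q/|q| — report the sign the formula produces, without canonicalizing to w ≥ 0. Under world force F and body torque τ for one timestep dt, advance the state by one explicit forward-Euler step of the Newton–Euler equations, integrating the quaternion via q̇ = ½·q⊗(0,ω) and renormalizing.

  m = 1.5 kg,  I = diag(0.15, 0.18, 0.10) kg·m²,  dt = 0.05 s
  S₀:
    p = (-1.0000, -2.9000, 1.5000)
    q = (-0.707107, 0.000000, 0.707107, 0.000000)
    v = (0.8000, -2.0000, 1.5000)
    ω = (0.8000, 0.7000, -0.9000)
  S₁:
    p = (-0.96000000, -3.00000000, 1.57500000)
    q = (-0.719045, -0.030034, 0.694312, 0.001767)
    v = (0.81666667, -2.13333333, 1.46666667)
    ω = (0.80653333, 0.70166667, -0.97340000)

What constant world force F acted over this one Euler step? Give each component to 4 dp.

F = (0.5000, -4.0000, -1.0000)

Δv = v₁−v₀ = (0.01666667, -0.13333333, -0.03333333)
F = m·Δv/dt = (0.5000, -4.0000, -1.0000)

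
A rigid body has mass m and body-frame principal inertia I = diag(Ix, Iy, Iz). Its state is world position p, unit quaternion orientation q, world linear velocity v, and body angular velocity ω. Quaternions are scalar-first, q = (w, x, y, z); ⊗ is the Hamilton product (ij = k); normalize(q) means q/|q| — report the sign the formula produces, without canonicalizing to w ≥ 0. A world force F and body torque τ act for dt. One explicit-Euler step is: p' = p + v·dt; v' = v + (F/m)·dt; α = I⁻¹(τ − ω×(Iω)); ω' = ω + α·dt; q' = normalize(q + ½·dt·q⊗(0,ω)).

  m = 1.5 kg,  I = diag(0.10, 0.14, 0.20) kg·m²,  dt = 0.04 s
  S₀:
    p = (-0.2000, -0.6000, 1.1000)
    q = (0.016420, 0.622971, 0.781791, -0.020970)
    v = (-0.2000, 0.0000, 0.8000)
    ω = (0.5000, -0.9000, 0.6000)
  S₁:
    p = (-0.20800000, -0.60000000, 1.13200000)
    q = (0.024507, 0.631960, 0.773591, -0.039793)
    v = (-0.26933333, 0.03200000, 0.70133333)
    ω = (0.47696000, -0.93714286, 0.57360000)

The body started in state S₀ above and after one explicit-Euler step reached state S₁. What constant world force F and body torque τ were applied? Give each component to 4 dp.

Δv = v₁−v₀ = (-0.06933333, 0.03200000, -0.09866667)
F = m·Δv/dt = (-2.6000, 1.2000, -3.7000)
ω₁ − ω₀ = (-0.02304000, -0.03714286, -0.02640000)
I·α + gyro = (-0.0900, -0.1600, -0.1500)

F = (-2.6000, 1.2000, -3.7000)
τ = (-0.0900, -0.1600, -0.1500)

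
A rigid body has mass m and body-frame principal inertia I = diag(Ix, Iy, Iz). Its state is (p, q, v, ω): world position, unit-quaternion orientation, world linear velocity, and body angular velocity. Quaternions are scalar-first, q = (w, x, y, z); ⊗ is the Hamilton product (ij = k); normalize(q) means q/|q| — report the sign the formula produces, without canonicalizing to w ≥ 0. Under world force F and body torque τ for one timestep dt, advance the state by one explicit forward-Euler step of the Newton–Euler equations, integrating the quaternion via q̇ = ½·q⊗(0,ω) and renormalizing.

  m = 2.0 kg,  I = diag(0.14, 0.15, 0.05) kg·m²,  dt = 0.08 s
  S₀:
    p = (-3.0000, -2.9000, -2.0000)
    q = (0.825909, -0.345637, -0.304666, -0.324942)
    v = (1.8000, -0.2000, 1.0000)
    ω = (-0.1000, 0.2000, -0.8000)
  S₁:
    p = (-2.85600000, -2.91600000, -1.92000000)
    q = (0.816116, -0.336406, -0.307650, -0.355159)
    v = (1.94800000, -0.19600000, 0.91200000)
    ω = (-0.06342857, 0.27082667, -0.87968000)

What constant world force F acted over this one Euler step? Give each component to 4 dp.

F = (3.7000, 0.1000, -2.2000)

v₁ − v₀ = (0.14800000, 0.00400000, -0.08800000)
F = m·Δv/dt = (3.7000, 0.1000, -2.2000)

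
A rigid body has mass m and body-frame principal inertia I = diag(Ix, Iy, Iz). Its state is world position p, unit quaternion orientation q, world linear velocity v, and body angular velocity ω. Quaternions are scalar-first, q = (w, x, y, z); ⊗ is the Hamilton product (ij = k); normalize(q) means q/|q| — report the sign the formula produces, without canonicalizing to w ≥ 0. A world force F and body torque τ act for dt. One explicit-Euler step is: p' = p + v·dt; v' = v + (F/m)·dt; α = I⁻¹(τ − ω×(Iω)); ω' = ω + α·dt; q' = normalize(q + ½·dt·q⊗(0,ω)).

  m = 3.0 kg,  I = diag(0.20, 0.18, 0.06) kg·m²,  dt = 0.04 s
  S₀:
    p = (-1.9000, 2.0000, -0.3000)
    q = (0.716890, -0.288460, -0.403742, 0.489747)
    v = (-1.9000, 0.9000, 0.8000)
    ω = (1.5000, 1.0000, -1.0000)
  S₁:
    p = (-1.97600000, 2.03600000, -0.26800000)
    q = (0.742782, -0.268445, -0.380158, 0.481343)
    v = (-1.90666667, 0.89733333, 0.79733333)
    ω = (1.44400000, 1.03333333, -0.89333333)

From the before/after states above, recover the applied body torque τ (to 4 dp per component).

rate change Δω = (-0.05600000, 0.03333333, 0.10666667)
I·α + gyro = (-0.1600, -0.0600, 0.1300)

τ = (-0.1600, -0.0600, 0.1300)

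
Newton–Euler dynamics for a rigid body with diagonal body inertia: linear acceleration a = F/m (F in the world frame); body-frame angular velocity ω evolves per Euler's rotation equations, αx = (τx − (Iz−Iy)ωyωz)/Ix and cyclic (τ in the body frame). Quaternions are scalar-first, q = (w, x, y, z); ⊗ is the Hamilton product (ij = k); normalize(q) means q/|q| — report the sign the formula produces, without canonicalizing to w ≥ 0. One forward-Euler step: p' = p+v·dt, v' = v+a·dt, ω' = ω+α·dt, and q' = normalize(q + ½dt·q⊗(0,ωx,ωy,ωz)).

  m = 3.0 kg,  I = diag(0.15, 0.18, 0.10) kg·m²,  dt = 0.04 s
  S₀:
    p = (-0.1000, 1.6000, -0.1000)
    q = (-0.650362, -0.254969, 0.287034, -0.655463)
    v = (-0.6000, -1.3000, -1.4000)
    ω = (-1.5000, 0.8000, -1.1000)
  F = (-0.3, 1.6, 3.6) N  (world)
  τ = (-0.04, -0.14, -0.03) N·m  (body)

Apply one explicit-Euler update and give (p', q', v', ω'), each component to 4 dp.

gyro term ω×Iω = (0.0704, 0.0825, -0.0360)
(τ − ω×Iω)/I = (-0.7360, -1.2361, 0.0600)
ω + α·dt = (-1.5294, 0.7506, -1.0976)
Hamilton product q⊗(0,ω) = (-1.3330900, 1.1841760, 0.1824390, 0.9419740)
q' = normalize(q + ½dt·q⊗(0,ω)) = (-0.6765, -0.2311, 0.2904, -0.6361)
p' = p + v·dt = (-0.1240, 1.5480, -0.1560)
new velocity v' = (-0.6040, -1.2787, -1.3520)

p' = (-0.1240, 1.5480, -0.1560)
q' = (-0.6765, -0.2311, 0.2904, -0.6361)
v' = (-0.6040, -1.2787, -1.3520)
ω' = (-1.5294, 0.7506, -1.0976)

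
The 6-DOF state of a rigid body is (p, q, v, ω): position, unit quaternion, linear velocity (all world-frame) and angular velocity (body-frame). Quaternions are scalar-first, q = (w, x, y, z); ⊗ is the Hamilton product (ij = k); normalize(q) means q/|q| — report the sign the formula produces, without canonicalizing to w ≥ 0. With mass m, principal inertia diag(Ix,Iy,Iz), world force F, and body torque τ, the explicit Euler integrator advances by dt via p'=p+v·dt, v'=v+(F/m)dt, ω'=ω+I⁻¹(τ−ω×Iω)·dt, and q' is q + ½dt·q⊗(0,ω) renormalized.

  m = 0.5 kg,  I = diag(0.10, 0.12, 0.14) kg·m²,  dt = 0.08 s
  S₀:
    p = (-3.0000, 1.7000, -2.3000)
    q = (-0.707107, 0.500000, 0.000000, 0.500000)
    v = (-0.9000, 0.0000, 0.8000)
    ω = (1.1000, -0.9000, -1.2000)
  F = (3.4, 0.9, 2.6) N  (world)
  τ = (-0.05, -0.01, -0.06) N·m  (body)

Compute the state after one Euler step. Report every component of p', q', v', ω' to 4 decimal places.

p' = (-3.0720, 1.7000, -2.2360)
q' = (-0.7032, 0.4855, 0.0713, 0.5145)
v' = (-0.3560, 0.1440, 1.2160)
ω' = (1.0427, -0.9419, -1.2230)

(τ − ω×Iω)/I = (-0.7160, -0.5233, -0.2871)
new body rate ω' = (1.0427, -0.9419, -1.2230)
q⊗(0,ω) = (0.0500000, -0.3278177, 1.7863963, 0.3985284)
updated quaternion q' = (-0.7032, 0.4855, 0.0713, 0.5145)
a = F/m = (6.8000, 1.8000, 5.2000)
p + v·dt = (-3.0720, 1.7000, -2.2360)
new velocity v' = (-0.3560, 0.1440, 1.2160)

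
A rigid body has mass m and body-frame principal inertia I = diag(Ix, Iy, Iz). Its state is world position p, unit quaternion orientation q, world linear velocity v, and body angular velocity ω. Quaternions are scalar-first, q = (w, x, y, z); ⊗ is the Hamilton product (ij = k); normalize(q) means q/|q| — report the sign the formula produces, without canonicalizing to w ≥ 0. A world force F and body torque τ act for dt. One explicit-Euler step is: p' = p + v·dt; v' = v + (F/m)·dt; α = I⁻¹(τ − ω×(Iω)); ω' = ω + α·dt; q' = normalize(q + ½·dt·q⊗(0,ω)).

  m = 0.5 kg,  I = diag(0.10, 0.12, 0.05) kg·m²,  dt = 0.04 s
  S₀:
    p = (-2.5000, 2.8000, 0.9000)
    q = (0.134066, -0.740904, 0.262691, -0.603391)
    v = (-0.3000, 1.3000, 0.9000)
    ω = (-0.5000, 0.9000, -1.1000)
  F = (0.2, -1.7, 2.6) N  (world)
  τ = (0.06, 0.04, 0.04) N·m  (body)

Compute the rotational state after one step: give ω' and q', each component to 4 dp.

ω' = (-0.5037, 0.9042, -1.0608)
q' = (0.1086, -0.7368, 0.2547, -0.6168)

gyro term ω×Iω = (0.0693, 0.0275, -0.0090)
(τ − ω×Iω)/I = (-0.0930, 0.1042, 0.9800)
new body rate ω' = (-0.5037, 0.9042, -1.0608)
q⊗(0,ω) = (-1.2706040, 0.1870588, -0.3926395, -0.6829407)
q' = normalize(q + ½dt·q⊗(0,ω)) = (0.1086, -0.7368, 0.2547, -0.6168)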